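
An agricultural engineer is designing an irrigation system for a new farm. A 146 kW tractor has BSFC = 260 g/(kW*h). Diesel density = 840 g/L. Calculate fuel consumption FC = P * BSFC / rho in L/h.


FC = P * BSFC / rho_fuel
   = 146 * 260 / 840
   = 37960 / 840
   = 45.19 L/h


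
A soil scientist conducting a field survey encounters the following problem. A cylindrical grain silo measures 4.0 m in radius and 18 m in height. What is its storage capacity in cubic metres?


V = pi * r^2 * h
  = pi * 4.0^2 * 18
  = pi * 16 * 18
  = 904.78 m^3


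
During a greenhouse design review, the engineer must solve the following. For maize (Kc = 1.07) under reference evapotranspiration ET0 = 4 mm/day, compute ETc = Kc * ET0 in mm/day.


ETc = Kc * ET0
    = 1.07 * 4
    = 4.28 mm/day


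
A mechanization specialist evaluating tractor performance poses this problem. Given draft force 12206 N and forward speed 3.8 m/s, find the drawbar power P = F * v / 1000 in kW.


P = F * v / 1000
  = 12206 * 3.8 / 1000
  = 46382.80 / 1000
  = 46.38 kW


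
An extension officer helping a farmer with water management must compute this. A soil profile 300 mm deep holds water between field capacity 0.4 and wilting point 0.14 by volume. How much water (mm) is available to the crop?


AW = (FC - WP) * D
   = (0.4 - 0.14) * 300
   = 0.26 * 300
   = 78 mm


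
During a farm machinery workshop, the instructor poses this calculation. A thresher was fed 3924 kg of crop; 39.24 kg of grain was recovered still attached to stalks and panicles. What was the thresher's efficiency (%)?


eta = (total - unthreshed) / total * 100
    = (3924 - 39.24) / 3924 * 100
    = 3884.76 / 3924 * 100
    = 99%


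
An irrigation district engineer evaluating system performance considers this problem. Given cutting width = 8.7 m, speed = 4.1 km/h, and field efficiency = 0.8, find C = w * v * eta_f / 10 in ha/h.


C = w * v * eta_f / 10
  = 8.7 * 4.1 * 0.8 / 10
  = 28.54 / 10
  = 2.85 ha/h


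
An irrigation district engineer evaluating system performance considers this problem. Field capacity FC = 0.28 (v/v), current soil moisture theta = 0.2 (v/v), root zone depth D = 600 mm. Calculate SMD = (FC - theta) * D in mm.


SMD = (FC - theta) * D
    = (0.28 - 0.2) * 600
    = 0.080 * 600
    = 48 mm


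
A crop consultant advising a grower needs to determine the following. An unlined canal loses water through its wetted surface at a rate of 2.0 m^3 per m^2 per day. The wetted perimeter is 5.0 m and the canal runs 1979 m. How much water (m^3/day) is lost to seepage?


S = C * P * L
  = 2.0 * 5.0 * 1979
  = 19790 m^3/day


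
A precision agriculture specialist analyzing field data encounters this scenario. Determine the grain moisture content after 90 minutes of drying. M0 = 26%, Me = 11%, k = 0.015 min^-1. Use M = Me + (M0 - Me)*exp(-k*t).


M = Me + (M0 - Me) * e^(-k*t)
  = 11 + (26 - 11) * e^(-0.015*90)
  = 11 + 15 * e^(-1.350)
  = 11 + 15 * 0.25924
  = 11 + 3.8886
  = 14.89%


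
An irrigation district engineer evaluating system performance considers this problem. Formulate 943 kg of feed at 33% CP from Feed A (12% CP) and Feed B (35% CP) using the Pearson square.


parts_A = CP_b - target = 35 - 33 = 2
parts_B = target - CP_a = 33 - 12 = 21
total_parts = 2 + 21 = 23
Feed A = 943 * 2 / 23 = 82 kg
Feed B = 943 * 21 / 23 = 861 kg

82 kg


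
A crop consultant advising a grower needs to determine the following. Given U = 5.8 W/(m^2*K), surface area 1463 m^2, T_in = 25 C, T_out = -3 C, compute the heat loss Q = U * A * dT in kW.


dT = 25 - (-3) = 28 K
Q = U * A * dT
  = 5.8 * 1463 * 28
  = 237591.20 W = 237.59 kW


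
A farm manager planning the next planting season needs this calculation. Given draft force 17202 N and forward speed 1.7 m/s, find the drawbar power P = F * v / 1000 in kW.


P = F * v / 1000
  = 17202 * 1.7 / 1000
  = 29243.40 / 1000
  = 29.24 kW


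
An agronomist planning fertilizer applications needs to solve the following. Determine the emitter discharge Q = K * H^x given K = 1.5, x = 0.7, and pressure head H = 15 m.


Q = K * H^x
  = 1.5 * 15^0.7
  = 1.5 * 6.6568
  = 9.99 L/h


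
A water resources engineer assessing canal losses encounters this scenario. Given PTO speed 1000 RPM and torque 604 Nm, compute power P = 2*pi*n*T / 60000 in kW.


P = 2*pi*n*T / 60000
  = 2*pi * 1000 * 604 / 60000
  = 3795043.93 / 60000
  = 63.25 kW


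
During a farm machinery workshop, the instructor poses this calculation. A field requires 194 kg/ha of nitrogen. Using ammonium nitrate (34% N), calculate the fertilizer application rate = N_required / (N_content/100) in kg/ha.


Rate = N_required / (N_content / 100)
     = 194 / (34 / 100)
     = 194 / 0.34
     = 570.59 kg/ha


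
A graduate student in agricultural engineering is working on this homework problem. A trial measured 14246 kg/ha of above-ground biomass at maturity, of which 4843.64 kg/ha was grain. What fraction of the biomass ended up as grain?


HI = grain_yield / biomass
   = 4843.64 / 14246
   = 0.34


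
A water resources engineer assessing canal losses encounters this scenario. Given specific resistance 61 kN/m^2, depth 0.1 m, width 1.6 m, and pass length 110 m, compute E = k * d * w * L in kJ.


E = k * d * w * L
  = 61 * 0.1 * 1.6 * 110
  = 1073.60 kJ


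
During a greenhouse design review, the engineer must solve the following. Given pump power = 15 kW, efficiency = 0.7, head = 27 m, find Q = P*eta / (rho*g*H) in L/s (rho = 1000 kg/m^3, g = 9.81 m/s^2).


Q = (P * 1000 * eta) / (rho * g * H)
  = (15 * 1000 * 0.7) / (1000 * 9.81 * 27)
  = 10500 / 264870
  = 0.03964 m^3/s = 39.64 L/s


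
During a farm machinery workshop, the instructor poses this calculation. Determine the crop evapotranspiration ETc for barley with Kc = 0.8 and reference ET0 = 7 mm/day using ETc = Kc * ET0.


ETc = Kc * ET0
    = 0.8 * 7
    = 5.60 mm/day


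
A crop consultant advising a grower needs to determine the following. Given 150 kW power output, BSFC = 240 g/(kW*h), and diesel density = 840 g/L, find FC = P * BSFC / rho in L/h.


FC = P * BSFC / rho_fuel
   = 150 * 240 / 840
   = 36000 / 840
   = 42.86 L/h


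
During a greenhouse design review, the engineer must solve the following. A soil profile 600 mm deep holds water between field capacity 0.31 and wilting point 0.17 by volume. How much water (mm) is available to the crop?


AW = (FC - WP) * D
   = (0.31 - 0.17) * 600
   = 0.14 * 600
   = 84 mm


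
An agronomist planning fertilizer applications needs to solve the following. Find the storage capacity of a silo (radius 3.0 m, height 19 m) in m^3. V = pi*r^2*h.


V = pi * r^2 * h
  = pi * 3.0^2 * 19
  = pi * 9 * 19
  = 537.21 m^3


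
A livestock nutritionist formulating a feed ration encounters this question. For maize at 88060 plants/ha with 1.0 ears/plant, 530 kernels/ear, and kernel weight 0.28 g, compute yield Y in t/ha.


Y = density * ears * kernels * kw
  = 88060 * 1.0 * 530 * 0.28 g/ha
  = 13068104.00 g/ha
  = 13068.10 kg/ha = 13.07 t/ha


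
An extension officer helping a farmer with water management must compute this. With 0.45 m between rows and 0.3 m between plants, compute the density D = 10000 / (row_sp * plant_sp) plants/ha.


D = 10000 / (row_sp * plant_sp)
  = 10000 / (0.45 * 0.3)
  = 10000 / 0.1350
  = 74074.07 plants/ha


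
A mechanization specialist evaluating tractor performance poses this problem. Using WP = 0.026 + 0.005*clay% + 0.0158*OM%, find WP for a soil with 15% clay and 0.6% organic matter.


WP = 0.026 + 0.005*15 + 0.0158*0.6
   = 0.026 + 0.0750 + 0.0095
   = 0.1105


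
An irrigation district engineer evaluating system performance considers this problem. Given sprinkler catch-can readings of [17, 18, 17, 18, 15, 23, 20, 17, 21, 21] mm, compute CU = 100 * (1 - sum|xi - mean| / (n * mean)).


xbar = 187 / 10 = 18.700
sum|xi - xbar| = 20.400
CU = 100 * (1 - 20.400 / (10 * 18.700))
   = 100 * (1 - 0.1091)
   = 89.09%


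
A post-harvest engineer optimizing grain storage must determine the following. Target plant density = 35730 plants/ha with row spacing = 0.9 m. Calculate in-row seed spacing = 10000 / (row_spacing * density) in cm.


spacing = 10000 / (row_sp * density)
        = 10000 / (0.9 * 35730)
        = 10000 / 32157
        = 0.31097 m = 31.10 cm


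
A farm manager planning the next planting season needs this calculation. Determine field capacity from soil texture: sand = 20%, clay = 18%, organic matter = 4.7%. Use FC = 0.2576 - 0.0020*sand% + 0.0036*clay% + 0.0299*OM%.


FC = 0.2576 - 0.0020*20 + 0.0036*18 + 0.0299*4.7
   = 0.2576 - 0.0400 + 0.0648 + 0.1405
   = 0.4229


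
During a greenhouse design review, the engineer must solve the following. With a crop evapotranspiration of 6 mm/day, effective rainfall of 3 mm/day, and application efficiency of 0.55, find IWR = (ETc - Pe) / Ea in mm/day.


IWR = (ETc - Pe) / Ea
    = (6 - 3) / 0.55
    = 3 / 0.55
    = 5.45 mm/day


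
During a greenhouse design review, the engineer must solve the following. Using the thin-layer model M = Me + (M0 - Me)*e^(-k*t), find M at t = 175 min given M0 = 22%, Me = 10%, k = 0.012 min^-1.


M = Me + (M0 - Me) * e^(-k*t)
  = 10 + (22 - 10) * e^(-0.012*175)
  = 10 + 12 * e^(-2.100)
  = 10 + 12 * 0.12246
  = 10 + 1.4695
  = 11.47%


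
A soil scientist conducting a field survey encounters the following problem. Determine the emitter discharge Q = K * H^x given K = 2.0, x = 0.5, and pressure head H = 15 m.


Q = K * H^x
  = 2.0 * 15^0.5
  = 2.0 * 3.8730
  = 7.75 L/h


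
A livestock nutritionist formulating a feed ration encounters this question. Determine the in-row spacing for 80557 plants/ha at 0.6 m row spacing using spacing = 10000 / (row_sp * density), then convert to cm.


spacing = 10000 / (row_sp * density)
        = 10000 / (0.6 * 80557)
        = 10000 / 48334.20
        = 0.20689 m = 20.69 cm


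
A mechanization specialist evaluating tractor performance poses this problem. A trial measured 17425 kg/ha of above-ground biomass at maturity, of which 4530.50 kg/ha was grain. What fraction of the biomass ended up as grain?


HI = grain_yield / biomass
   = 4530.50 / 17425
   = 0.26


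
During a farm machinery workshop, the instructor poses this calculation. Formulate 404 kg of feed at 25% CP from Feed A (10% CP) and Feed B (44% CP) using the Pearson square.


parts_A = CP_b - target = 44 - 25 = 19
parts_B = target - CP_a = 25 - 10 = 15
total_parts = 19 + 15 = 34
Feed A = 404 * 19 / 34 = 225.76 kg
Feed B = 404 * 15 / 34 = 178.24 kg

225.76 kg


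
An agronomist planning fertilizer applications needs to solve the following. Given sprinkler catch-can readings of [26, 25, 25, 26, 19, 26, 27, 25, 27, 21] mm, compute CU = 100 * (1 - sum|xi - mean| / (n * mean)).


xbar = 247 / 10 = 24.700
sum|xi - xbar| = 18.800
CU = 100 * (1 - 18.800 / (10 * 24.700))
   = 100 * (1 - 0.0761)
   = 92.39%


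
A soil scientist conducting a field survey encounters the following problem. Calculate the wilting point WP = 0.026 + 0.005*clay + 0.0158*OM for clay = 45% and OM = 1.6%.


WP = 0.026 + 0.005*45 + 0.0158*1.6
   = 0.026 + 0.2250 + 0.0253
   = 0.2763


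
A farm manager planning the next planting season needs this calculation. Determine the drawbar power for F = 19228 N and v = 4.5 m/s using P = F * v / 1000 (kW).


P = F * v / 1000
  = 19228 * 4.5 / 1000
  = 86526 / 1000
  = 86.53 kW


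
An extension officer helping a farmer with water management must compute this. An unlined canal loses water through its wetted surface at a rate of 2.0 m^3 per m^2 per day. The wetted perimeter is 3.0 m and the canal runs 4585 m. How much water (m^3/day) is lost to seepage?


S = C * P * L
  = 2.0 * 3.0 * 4585
  = 27510 m^3/day


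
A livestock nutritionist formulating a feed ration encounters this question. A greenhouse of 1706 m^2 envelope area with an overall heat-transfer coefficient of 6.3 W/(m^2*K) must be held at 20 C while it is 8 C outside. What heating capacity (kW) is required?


dT = 20 - (8) = 12 K
Q = U * A * dT
  = 6.3 * 1706 * 12
  = 128973.60 W = 128.97 kW


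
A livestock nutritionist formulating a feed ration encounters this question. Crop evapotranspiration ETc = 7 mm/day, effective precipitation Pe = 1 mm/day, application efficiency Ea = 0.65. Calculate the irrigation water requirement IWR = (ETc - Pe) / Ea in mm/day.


IWR = (ETc - Pe) / Ea
    = (7 - 1) / 0.65
    = 6 / 0.65
    = 9.23 mm/day


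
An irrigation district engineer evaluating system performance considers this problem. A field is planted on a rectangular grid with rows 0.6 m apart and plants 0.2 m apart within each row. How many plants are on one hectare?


D = 10000 / (row_sp * plant_sp)
  = 10000 / (0.6 * 0.2)
  = 10000 / 0.1200
  = 83333.33 plants/ha


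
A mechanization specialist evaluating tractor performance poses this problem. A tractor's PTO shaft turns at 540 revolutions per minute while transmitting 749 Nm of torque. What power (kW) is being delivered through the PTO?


P = 2*pi*n*T / 60000
  = 2*pi * 540 * 749 / 60000
  = 2541297.13 / 60000
  = 42.35 kW


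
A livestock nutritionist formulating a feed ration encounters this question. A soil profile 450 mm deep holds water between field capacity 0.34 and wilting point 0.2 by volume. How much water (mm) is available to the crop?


AW = (FC - WP) * D
   = (0.34 - 0.2) * 450
   = 0.14 * 450
   = 63 mm


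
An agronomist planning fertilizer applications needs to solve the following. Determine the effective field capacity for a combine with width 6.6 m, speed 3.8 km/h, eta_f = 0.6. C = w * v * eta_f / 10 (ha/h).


C = w * v * eta_f / 10
  = 6.6 * 3.8 * 0.6 / 10
  = 15.05 / 10
  = 1.50 ha/h


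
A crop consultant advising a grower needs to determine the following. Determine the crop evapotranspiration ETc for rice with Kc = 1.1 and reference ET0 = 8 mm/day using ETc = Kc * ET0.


ETc = Kc * ET0
    = 1.1 * 8
    = 8.80 mm/day


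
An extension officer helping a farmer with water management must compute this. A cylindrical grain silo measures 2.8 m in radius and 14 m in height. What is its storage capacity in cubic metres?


V = pi * r^2 * h
  = pi * 2.8^2 * 14
  = pi * 7.84 * 14
  = 344.82 m^3


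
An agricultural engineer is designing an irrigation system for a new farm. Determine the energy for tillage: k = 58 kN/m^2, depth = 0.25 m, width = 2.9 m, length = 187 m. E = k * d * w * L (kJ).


E = k * d * w * L
  = 58 * 0.25 * 2.9 * 187
  = 7863.35 kJ


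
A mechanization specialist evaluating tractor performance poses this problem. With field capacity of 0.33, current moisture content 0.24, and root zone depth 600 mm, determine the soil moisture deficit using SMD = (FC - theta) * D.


SMD = (FC - theta) * D
    = (0.33 - 0.24) * 600
    = 0.090 * 600
    = 54 mm


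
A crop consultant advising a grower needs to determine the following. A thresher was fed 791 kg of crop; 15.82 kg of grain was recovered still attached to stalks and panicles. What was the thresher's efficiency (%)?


eta = (total - unthreshed) / total * 100
    = (791 - 15.82) / 791 * 100
    = 775.18 / 791 * 100
    = 98%


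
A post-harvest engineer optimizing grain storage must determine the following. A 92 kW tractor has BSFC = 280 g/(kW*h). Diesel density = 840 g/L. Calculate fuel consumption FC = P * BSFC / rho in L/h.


FC = P * BSFC / rho_fuel
   = 92 * 280 / 840
   = 25760 / 840
   = 30.67 L/h


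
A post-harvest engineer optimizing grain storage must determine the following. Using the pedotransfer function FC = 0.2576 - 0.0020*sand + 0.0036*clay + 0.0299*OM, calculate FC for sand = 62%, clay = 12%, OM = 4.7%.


FC = 0.2576 - 0.0020*62 + 0.0036*12 + 0.0299*4.7
   = 0.2576 - 0.1240 + 0.0432 + 0.1405
   = 0.3173


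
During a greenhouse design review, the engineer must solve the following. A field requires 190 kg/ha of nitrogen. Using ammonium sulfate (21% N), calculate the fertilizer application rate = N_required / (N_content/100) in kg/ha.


Rate = N_required / (N_content / 100)
     = 190 / (21 / 100)
     = 190 / 0.21
     = 904.76 kg/ha


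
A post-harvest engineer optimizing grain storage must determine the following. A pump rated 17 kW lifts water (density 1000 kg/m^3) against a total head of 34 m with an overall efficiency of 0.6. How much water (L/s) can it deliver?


Q = (P * 1000 * eta) / (rho * g * H)
  = (17 * 1000 * 0.6) / (1000 * 9.81 * 34)
  = 10200 / 333540
  = 0.03058 m^3/s = 30.58 L/s


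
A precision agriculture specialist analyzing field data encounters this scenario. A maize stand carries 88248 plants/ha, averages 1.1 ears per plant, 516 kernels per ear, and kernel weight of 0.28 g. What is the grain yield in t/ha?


Y = density * ears * kernels * kw
  = 88248 * 1.1 * 516 * 0.28 g/ha
  = 14025078.14 g/ha
  = 14025.08 kg/ha = 14.03 t/ha


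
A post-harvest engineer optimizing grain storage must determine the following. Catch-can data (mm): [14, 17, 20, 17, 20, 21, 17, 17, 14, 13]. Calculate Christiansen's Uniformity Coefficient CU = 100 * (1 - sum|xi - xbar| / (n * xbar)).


xbar = 170 / 10 = 17
sum|xi - xbar| = 20
CU = 100 * (1 - 20 / (10 * 17))
   = 100 * (1 - 0.1176)
   = 88.24%


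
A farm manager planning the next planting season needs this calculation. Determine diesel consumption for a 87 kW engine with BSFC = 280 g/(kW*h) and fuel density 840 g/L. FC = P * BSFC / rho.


FC = P * BSFC / rho_fuel
   = 87 * 280 / 840
   = 24360 / 840
   = 29 L/h


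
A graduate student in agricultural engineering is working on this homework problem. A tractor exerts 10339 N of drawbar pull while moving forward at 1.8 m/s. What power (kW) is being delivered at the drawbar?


P = F * v / 1000
  = 10339 * 1.8 / 1000
  = 18610.20 / 1000
  = 18.61 kW


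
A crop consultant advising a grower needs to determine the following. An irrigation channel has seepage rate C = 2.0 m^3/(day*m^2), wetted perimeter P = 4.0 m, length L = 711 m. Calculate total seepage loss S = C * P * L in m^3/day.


S = C * P * L
  = 2.0 * 4.0 * 711
  = 5688 m^3/day


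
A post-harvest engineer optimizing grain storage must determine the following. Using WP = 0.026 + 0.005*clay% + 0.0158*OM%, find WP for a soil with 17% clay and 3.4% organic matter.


WP = 0.026 + 0.005*17 + 0.0158*3.4
   = 0.026 + 0.0850 + 0.0537
   = 0.1647


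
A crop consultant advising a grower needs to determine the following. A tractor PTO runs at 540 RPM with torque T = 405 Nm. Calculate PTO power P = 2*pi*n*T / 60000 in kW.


P = 2*pi*n*T / 60000
  = 2*pi * 540 * 405 / 60000
  = 1374132.63 / 60000
  = 22.90 kW


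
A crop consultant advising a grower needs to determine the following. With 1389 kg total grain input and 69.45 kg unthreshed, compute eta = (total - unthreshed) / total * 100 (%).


eta = (total - unthreshed) / total * 100
    = (1389 - 69.45) / 1389 * 100
    = 1319.55 / 1389 * 100
    = 95%


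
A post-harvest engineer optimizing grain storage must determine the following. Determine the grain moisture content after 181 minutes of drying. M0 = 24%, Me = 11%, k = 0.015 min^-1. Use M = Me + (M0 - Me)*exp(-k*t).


M = Me + (M0 - Me) * e^(-k*t)
  = 11 + (24 - 11) * e^(-0.015*181)
  = 11 + 13 * e^(-2.715)
  = 11 + 13 * 0.06620
  = 11 + 0.8607
  = 11.86%


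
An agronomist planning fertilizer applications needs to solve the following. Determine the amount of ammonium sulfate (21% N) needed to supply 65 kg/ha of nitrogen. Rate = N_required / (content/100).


Rate = N_required / (N_content / 100)
     = 65 / (21 / 100)
     = 65 / 0.21
     = 309.52 kg/ha


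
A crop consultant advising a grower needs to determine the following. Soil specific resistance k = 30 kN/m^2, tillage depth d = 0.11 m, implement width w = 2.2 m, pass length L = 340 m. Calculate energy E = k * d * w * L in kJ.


E = k * d * w * L
  = 30 * 0.11 * 2.2 * 340
  = 2468.40 kJ


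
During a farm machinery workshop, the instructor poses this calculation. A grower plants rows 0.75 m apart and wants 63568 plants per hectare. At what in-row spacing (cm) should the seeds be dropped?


spacing = 10000 / (row_sp * density)
        = 10000 / (0.75 * 63568)
        = 10000 / 47676
        = 0.20975 m = 20.97 cm


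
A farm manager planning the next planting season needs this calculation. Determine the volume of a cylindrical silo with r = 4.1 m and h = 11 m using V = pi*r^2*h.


V = pi * r^2 * h
  = pi * 4.1^2 * 11
  = pi * 16.81 * 11
  = 580.91 m^3


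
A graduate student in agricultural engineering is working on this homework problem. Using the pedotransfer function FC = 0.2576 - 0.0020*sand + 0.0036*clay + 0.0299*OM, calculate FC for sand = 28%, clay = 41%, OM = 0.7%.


FC = 0.2576 - 0.0020*28 + 0.0036*41 + 0.0299*0.7
   = 0.2576 - 0.0560 + 0.1476 + 0.0209
   = 0.3701


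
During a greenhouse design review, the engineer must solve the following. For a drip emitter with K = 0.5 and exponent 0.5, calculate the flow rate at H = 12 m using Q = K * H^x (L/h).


Q = K * H^x
  = 0.5 * 12^0.5
  = 0.5 * 3.4641
  = 1.73 L/h


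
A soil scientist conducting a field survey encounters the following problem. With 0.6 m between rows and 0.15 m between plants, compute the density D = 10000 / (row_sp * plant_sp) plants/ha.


D = 10000 / (row_sp * plant_sp)
  = 10000 / (0.6 * 0.15)
  = 10000 / 0.0900
  = 111111.11 plants/ha


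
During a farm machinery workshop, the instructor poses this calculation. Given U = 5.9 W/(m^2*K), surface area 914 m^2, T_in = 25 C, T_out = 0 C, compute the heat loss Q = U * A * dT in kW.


dT = 25 - (0) = 25 K
Q = U * A * dT
  = 5.9 * 914 * 25
  = 134815 W = 134.82 kW


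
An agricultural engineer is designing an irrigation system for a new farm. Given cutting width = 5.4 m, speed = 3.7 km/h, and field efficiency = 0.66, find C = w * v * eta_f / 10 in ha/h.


C = w * v * eta_f / 10
  = 5.4 * 3.7 * 0.66 / 10
  = 13.19 / 10
  = 1.32 ha/h


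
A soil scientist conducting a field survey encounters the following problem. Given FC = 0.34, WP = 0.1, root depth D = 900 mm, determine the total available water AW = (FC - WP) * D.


AW = (FC - WP) * D
   = (0.34 - 0.1) * 900
   = 0.24 * 900
   = 216 mm


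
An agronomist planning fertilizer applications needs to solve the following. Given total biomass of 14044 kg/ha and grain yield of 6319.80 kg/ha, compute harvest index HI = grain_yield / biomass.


HI = grain_yield / biomass
   = 6319.80 / 14044
   = 0.45


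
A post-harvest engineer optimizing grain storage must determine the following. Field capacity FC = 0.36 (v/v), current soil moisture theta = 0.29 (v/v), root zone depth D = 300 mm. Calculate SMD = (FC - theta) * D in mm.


SMD = (FC - theta) * D
    = (0.36 - 0.29) * 300
    = 0.070 * 300
    = 21 mm


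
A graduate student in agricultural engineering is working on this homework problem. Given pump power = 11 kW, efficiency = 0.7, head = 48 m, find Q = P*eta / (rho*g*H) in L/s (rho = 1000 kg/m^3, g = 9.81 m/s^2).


Q = (P * 1000 * eta) / (rho * g * H)
  = (11 * 1000 * 0.7) / (1000 * 9.81 * 48)
  = 7700 / 470880
  = 0.01635 m^3/s = 16.35 L/s


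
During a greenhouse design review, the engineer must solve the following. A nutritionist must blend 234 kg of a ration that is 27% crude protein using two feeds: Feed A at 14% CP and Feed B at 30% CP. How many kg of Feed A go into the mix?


parts_A = CP_b - target = 30 - 27 = 3
parts_B = target - CP_a = 27 - 14 = 13
total_parts = 3 + 13 = 16
Feed A = 234 * 3 / 16 = 43.88 kg
Feed B = 234 * 13 / 16 = 190.13 kg

43.88 kg


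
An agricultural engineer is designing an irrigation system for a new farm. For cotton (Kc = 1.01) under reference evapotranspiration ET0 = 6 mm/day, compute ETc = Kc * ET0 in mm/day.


ETc = Kc * ET0
    = 1.01 * 6
    = 6.06 mm/day


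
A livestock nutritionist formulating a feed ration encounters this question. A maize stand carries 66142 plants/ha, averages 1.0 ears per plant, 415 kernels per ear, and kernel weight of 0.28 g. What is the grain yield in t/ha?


Y = density * ears * kernels * kw
  = 66142 * 1.0 * 415 * 0.28 g/ha
  = 7685700.40 g/ha
  = 7685.70 kg/ha = 7.69 t/ha


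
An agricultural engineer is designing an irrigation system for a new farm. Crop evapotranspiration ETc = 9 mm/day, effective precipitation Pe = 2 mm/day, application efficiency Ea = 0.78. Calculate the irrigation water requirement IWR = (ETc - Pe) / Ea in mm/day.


IWR = (ETc - Pe) / Ea
    = (9 - 2) / 0.78
    = 7 / 0.78
    = 8.97 mm/day


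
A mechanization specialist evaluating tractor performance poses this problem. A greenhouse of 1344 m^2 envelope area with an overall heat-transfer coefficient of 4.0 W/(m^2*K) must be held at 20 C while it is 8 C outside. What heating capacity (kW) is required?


dT = 20 - (8) = 12 K
Q = U * A * dT
  = 4.0 * 1344 * 12
  = 64512 W = 64.51 kW


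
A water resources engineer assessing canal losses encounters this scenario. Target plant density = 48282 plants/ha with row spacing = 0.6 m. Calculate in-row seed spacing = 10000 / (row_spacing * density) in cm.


spacing = 10000 / (row_sp * density)
        = 10000 / (0.6 * 48282)
        = 10000 / 28969.20
        = 0.34519 m = 34.52 cm


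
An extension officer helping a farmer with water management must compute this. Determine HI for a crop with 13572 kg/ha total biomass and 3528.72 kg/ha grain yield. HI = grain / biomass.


HI = grain_yield / biomass
   = 3528.72 / 13572
   = 0.26


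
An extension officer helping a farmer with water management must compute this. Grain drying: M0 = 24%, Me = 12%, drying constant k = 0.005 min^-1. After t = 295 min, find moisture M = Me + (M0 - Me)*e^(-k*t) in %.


M = Me + (M0 - Me) * e^(-k*t)
  = 12 + (24 - 12) * e^(-0.005*295)
  = 12 + 12 * e^(-1.475)
  = 12 + 12 * 0.22878
  = 12 + 2.7453
  = 14.75%


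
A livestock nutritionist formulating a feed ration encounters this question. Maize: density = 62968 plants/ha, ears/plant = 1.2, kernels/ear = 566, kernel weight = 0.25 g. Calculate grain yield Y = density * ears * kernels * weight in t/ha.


Y = density * ears * kernels * kw
  = 62968 * 1.2 * 566 * 0.25 g/ha
  = 10691966.40 g/ha
  = 10691.97 kg/ha = 10.69 t/ha


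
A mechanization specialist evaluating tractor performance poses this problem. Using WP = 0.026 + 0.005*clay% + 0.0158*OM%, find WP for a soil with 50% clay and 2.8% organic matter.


WP = 0.026 + 0.005*50 + 0.0158*2.8
   = 0.026 + 0.2500 + 0.0442
   = 0.3202


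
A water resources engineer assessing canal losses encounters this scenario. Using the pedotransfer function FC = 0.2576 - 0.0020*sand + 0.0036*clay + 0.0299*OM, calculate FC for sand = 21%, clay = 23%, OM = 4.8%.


FC = 0.2576 - 0.0020*21 + 0.0036*23 + 0.0299*4.8
   = 0.2576 - 0.0420 + 0.0828 + 0.1435
   = 0.4419


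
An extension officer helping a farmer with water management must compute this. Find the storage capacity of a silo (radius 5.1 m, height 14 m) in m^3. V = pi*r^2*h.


V = pi * r^2 * h
  = pi * 5.1^2 * 14
  = pi * 26.01 * 14
  = 1143.98 m^3


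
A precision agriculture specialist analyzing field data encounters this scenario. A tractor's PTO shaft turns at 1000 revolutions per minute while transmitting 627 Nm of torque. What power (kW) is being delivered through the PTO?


P = 2*pi*n*T / 60000
  = 2*pi * 1000 * 627 / 60000
  = 3939557.19 / 60000
  = 65.66 kW


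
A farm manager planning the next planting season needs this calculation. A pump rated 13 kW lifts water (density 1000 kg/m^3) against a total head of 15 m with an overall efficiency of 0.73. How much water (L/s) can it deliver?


Q = (P * 1000 * eta) / (rho * g * H)
  = (13 * 1000 * 0.73) / (1000 * 9.81 * 15)
  = 9490 / 147150
  = 0.06449 m^3/s = 64.49 L/s


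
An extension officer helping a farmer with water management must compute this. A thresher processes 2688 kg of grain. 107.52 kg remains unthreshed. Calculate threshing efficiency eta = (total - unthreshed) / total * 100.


eta = (total - unthreshed) / total * 100
    = (2688 - 107.52) / 2688 * 100
    = 2580.48 / 2688 * 100
    = 96%


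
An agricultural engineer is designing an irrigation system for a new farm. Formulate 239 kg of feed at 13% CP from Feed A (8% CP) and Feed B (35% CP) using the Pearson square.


parts_A = CP_b - target = 35 - 13 = 22
parts_B = target - CP_a = 13 - 8 = 5
total_parts = 22 + 5 = 27
Feed A = 239 * 22 / 27 = 194.74 kg
Feed B = 239 * 5 / 27 = 44.26 kg

194.74 kg


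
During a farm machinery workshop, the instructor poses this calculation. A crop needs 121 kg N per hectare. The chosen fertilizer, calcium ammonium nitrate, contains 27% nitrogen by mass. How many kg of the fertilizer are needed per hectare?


Rate = N_required / (N_content / 100)
     = 121 / (27 / 100)
     = 121 / 0.27
     = 448.15 kg/ha


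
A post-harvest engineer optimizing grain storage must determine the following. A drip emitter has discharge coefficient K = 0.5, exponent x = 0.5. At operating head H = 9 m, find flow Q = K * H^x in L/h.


Q = K * H^x
  = 0.5 * 9^0.5
  = 0.5 * 3
  = 1.50 L/h


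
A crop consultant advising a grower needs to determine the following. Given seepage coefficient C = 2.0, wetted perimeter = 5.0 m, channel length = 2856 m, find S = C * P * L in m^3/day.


S = C * P * L
  = 2.0 * 5.0 * 2856
  = 28560 m^3/day


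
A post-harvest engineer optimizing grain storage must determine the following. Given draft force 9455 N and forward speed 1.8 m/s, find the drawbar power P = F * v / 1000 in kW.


P = F * v / 1000
  = 9455 * 1.8 / 1000
  = 17019 / 1000
  = 17.02 kW


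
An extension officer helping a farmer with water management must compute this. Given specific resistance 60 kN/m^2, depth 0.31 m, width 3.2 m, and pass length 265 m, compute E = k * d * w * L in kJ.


E = k * d * w * L
  = 60 * 0.31 * 3.2 * 265
  = 15772.80 kJ


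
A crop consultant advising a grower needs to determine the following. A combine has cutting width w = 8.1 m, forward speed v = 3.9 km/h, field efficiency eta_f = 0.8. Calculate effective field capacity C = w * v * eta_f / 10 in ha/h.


C = w * v * eta_f / 10
  = 8.1 * 3.9 * 0.8 / 10
  = 25.27 / 10
  = 2.53 ha/h


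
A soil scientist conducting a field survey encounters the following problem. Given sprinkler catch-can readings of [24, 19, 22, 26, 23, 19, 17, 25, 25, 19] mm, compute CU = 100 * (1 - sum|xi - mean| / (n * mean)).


xbar = 219 / 10 = 21.900
sum|xi - xbar| = 27.200
CU = 100 * (1 - 27.200 / (10 * 21.900))
   = 100 * (1 - 0.1242)
   = 87.58%


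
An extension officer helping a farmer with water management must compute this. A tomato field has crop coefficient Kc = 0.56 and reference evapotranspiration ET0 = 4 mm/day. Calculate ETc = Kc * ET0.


ETc = Kc * ET0
    = 0.56 * 4
    = 2.24 mm/day


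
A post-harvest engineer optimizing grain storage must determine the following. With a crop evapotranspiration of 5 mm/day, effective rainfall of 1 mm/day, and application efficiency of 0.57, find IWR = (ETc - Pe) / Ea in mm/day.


IWR = (ETc - Pe) / Ea
    = (5 - 1) / 0.57
    = 4 / 0.57
    = 7.02 mm/day


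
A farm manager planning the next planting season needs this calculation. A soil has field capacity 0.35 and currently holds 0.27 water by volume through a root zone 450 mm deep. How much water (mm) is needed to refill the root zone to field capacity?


SMD = (FC - theta) * D
    = (0.35 - 0.27) * 450
    = 0.080 * 450
    = 36 mm


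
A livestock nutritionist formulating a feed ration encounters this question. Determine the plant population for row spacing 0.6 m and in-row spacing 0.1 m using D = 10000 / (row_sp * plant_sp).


D = 10000 / (row_sp * plant_sp)
  = 10000 / (0.6 * 0.1)
  = 10000 / 0.0600
  = 166666.67 plants/ha


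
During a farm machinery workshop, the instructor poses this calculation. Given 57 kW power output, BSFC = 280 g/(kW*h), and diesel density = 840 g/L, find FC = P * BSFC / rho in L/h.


FC = P * BSFC / rho_fuel
   = 57 * 280 / 840
   = 15960 / 840
   = 19 L/h


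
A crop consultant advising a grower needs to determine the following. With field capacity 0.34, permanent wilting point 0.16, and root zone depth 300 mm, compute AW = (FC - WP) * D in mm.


AW = (FC - WP) * D
   = (0.34 - 0.16) * 300
   = 0.18 * 300
   = 54 mm


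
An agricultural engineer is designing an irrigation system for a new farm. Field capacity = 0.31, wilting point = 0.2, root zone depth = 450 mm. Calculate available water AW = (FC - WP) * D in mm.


AW = (FC - WP) * D
   = (0.31 - 0.2) * 450
   = 0.11 * 450
   = 49.50 mm


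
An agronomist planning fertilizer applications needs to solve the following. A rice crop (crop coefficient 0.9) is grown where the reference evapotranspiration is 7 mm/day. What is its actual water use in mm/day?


ETc = Kc * ET0
    = 0.9 * 7
    = 6.30 mm/day


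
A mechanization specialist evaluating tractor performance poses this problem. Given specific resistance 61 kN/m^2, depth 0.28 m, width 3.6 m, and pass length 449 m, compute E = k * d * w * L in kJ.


E = k * d * w * L
  = 61 * 0.28 * 3.6 * 449
  = 27608.11 kJ


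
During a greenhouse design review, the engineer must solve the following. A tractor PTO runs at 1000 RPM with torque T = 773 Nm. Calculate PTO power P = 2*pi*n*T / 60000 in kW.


P = 2*pi*n*T / 60000
  = 2*pi * 1000 * 773 / 60000
  = 4856902.24 / 60000
  = 80.95 kW


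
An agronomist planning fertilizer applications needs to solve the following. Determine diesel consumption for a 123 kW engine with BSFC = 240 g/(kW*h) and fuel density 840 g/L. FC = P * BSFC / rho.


FC = P * BSFC / rho_fuel
   = 123 * 240 / 840
   = 29520 / 840
   = 35.14 L/h


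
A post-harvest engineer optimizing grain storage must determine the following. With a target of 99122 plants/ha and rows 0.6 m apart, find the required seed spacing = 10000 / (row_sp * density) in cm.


spacing = 10000 / (row_sp * density)
        = 10000 / (0.6 * 99122)
        = 10000 / 59473.20
        = 0.16814 m = 16.81 cm


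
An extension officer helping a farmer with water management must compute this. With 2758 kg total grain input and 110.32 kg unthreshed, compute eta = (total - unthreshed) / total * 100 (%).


eta = (total - unthreshed) / total * 100
    = (2758 - 110.32) / 2758 * 100
    = 2647.68 / 2758 * 100
    = 96%


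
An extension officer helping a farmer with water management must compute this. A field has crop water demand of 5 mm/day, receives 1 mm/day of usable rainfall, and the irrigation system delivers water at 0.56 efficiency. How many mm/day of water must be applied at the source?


IWR = (ETc - Pe) / Ea
    = (5 - 1) / 0.56
    = 4 / 0.56
    = 7.14 mm/day


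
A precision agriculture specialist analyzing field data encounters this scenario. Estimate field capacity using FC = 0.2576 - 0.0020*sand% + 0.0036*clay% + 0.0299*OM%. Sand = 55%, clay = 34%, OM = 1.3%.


FC = 0.2576 - 0.0020*55 + 0.0036*34 + 0.0299*1.3
   = 0.2576 - 0.1100 + 0.1224 + 0.0389
   = 0.3089


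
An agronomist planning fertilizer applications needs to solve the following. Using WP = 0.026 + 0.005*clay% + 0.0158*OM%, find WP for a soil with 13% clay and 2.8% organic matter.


WP = 0.026 + 0.005*13 + 0.0158*2.8
   = 0.026 + 0.0650 + 0.0442
   = 0.1352


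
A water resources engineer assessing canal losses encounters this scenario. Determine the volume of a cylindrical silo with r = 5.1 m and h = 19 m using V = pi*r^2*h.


V = pi * r^2 * h
  = pi * 5.1^2 * 19
  = pi * 26.01 * 19
  = 1552.54 m^3


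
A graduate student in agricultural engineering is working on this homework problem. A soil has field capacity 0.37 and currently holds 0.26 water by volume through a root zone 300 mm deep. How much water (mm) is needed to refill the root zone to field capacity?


SMD = (FC - theta) * D
    = (0.37 - 0.26) * 300
    = 0.110 * 300
    = 33 mm


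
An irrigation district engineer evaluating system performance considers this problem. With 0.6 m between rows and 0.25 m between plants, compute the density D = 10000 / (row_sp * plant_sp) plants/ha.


D = 10000 / (row_sp * plant_sp)
  = 10000 / (0.6 * 0.25)
  = 10000 / 0.1500
  = 66666.67 plants/ha


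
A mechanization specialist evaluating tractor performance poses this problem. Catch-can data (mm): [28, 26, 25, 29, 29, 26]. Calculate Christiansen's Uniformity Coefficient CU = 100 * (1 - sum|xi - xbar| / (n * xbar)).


xbar = 163 / 6 = 27.167
sum|xi - xbar| = 9
CU = 100 * (1 - 9 / (6 * 27.167))
   = 100 * (1 - 0.0552)
   = 94.48%


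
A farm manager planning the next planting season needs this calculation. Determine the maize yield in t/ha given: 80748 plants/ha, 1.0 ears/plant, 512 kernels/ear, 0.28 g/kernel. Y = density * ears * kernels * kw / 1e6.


Y = density * ears * kernels * kw
  = 80748 * 1.0 * 512 * 0.28 g/ha
  = 11576033.28 g/ha
  = 11576.03 kg/ha = 11.58 t/ha


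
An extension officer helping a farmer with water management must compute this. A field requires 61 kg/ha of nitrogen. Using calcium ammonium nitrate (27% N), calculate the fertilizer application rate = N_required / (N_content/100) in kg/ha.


Rate = N_required / (N_content / 100)
     = 61 / (27 / 100)
     = 61 / 0.27
     = 225.93 kg/ha


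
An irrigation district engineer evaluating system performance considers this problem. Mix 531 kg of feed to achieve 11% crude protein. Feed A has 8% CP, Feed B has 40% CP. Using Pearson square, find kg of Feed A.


parts_A = CP_b - target = 40 - 11 = 29
parts_B = target - CP_a = 11 - 8 = 3
total_parts = 29 + 3 = 32
Feed A = 531 * 29 / 32 = 481.22 kg
Feed B = 531 * 3 / 32 = 49.78 kg

481.22 kg


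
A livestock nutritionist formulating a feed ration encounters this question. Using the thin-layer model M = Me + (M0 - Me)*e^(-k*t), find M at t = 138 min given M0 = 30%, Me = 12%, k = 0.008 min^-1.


M = Me + (M0 - Me) * e^(-k*t)
  = 12 + (30 - 12) * e^(-0.008*138)
  = 12 + 18 * e^(-1.104)
  = 12 + 18 * 0.33154
  = 12 + 5.9678
  = 17.97%


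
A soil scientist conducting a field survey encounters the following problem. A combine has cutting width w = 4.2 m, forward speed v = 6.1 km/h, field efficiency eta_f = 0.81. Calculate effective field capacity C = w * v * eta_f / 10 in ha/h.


C = w * v * eta_f / 10
  = 4.2 * 6.1 * 0.81 / 10
  = 20.75 / 10
  = 2.08 ha/h


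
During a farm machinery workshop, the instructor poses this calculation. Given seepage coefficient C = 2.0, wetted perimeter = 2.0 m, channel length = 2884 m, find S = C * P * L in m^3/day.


S = C * P * L
  = 2.0 * 2.0 * 2884
  = 11536 m^3/day


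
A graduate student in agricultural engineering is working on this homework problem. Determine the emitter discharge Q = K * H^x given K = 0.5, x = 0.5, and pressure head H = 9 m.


Q = K * H^x
  = 0.5 * 9^0.5
  = 0.5 * 3
  = 1.50 L/h


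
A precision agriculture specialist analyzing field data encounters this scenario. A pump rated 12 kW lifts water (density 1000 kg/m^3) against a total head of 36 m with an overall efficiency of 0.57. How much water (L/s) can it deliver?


Q = (P * 1000 * eta) / (rho * g * H)
  = (12 * 1000 * 0.57) / (1000 * 9.81 * 36)
  = 6840 / 353160
  = 0.01937 m^3/s = 19.37 L/s


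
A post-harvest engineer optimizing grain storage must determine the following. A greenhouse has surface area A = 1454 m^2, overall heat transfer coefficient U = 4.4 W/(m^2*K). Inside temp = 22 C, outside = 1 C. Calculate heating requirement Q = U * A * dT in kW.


dT = 22 - (1) = 21 K
Q = U * A * dT
  = 4.4 * 1454 * 21
  = 134349.60 W = 134.35 kW


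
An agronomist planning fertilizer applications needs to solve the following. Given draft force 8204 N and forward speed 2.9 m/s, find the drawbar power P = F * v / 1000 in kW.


P = F * v / 1000
  = 8204 * 2.9 / 1000
  = 23791.60 / 1000
  = 23.79 kW
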